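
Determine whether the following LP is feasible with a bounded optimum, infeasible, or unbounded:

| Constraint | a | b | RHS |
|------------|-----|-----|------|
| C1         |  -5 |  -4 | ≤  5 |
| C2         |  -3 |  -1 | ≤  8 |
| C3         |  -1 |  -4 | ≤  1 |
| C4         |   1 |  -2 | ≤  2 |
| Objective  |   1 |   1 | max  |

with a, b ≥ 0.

Unbounded (objective can increase without bound)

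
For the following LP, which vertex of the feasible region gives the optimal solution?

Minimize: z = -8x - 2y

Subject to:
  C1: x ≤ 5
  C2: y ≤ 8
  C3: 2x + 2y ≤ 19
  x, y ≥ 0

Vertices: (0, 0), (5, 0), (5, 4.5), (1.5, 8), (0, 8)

Evaluate the objective at each vertex of the feasible region:
  z(0, 0) = 0
  z(5, 0) = -40
  z(5, 4.5) = -49  ←
  z(1.5, 8) = -28
  z(0, 8) = -16
The minimum is at x = 5, y = 4.5.

(5, 4.5)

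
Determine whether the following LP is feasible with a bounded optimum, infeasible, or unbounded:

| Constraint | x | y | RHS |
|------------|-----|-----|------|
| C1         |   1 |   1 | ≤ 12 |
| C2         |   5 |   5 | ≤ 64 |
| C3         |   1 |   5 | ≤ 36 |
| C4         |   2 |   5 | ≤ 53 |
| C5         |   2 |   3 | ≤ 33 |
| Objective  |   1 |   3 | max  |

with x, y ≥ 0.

Feasible with a bounded optimal solution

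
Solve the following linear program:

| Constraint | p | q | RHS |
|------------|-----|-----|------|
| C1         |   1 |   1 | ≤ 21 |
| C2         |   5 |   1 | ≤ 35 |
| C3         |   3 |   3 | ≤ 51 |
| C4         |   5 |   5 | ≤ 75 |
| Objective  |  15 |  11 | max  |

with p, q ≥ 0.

Evaluate the objective at each vertex of the feasible region:
  z(0, 0) = 0
  z(7, 0) = 105
  z(5, 10) = 185  ←
  z(0, 15) = 165
The maximum is at p = 5, q = 10.

p = 5, q = 10, z = 185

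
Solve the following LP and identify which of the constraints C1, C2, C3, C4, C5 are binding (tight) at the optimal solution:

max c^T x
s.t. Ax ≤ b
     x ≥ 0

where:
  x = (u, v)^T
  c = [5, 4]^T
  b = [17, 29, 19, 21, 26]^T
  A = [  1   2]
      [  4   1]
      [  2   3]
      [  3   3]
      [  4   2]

At u = 6, v = 1, compute slack b - a·x for each constraint:
  C1: 17 − 8 = 9  (slack)
  C2: 29 − 25 = 4  (slack)
  C3: 19 − 15 = 4  (slack)
  C4: 21 − 21 = 0  (binding)
  C5: 26 − 26 = 0  (binding)

Optimal: u = 6, v = 1
Binding: C4, C5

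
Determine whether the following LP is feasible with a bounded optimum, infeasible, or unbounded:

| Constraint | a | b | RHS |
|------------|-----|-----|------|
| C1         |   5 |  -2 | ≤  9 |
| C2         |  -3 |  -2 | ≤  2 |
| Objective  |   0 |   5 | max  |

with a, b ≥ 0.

Unbounded (objective can increase without bound)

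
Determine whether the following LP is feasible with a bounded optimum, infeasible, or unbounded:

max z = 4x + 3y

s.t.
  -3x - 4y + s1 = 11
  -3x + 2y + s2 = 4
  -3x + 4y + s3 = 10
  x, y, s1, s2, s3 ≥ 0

Unbounded (objective can increase without bound)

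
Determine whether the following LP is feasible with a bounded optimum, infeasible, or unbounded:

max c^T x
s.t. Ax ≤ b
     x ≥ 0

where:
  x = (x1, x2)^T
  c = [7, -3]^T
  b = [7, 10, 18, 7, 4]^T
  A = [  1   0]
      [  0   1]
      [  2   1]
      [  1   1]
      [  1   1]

Feasible with a bounded optimal solution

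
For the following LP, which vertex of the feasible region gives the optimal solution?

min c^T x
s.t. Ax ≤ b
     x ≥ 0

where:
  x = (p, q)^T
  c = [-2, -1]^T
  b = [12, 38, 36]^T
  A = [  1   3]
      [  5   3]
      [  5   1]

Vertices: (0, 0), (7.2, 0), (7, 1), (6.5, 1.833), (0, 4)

Evaluate the objective at each vertex of the feasible region:
  z(0, 0) = 0
  z(7.2, 0) = -14.4
  z(7, 1) = -15  ←
  z(6.5, 1.833) = -14.83
  z(0, 4) = -4
The minimum is at p = 7, q = 1.

(7, 1)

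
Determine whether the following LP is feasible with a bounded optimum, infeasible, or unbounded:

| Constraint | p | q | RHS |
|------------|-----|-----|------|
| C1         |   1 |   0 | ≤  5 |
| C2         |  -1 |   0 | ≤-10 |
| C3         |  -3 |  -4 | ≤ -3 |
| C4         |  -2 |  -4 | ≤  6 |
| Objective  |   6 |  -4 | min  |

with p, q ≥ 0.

Infeasible (no feasible solution exists)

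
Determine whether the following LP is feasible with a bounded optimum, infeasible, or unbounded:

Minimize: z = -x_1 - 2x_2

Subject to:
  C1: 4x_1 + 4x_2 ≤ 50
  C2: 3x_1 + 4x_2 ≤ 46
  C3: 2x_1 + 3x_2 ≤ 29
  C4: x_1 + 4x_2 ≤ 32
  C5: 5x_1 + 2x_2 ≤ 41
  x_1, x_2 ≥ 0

Feasible with a bounded optimal solution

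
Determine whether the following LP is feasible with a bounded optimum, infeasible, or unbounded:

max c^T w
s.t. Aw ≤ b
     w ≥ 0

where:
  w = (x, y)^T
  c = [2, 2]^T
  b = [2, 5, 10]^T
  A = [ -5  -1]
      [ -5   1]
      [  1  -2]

Unbounded (objective can increase without bound)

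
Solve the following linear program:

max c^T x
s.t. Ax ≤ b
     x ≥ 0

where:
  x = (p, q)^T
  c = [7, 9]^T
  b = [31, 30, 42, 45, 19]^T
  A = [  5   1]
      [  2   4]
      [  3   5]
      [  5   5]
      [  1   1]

Evaluate the objective at each vertex of the feasible region:
  z(0, 0) = 0
  z(6.2, 0) = 43.4
  z(5.5, 3.5) = 70
  z(3, 6) = 75  ←
  z(0, 7.5) = 67.5
The maximum is at p = 3, q = 6.

p = 3, q = 6, z = 75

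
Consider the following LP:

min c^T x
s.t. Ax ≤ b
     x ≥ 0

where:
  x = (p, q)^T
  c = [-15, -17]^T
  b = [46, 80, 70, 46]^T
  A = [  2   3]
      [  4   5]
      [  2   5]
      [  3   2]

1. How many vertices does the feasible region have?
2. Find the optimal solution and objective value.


1. 5
2. p = 10, q = 8, z = -286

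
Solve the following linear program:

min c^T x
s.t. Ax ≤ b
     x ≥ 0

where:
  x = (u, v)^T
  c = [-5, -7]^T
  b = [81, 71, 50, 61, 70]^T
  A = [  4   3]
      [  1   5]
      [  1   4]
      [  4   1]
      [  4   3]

Evaluate the objective at each vertex of the feasible region:
  z(0, 0) = 0
  z(15.25, 0) = -76.25
  z(14.12, 4.5) = -102.1
  z(10, 10) = -120  ←
  z(0, 12.5) = -87.5
The minimum is at u = 10, v = 10.

u = 10, v = 10, z = -120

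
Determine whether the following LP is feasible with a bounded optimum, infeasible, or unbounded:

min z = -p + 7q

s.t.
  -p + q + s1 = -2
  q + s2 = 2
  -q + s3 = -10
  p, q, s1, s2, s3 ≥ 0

Infeasible (no feasible solution exists)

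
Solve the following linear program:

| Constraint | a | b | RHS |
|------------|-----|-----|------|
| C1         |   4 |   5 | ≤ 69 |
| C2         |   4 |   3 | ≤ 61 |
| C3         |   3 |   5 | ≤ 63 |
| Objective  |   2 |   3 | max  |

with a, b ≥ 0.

Evaluate the objective at each vertex of the feasible region:
  z(0, 0) = 0
  z(15.25, 0) = 30.5
  z(12.25, 4) = 36.5
  z(6, 9) = 39  ←
  z(0, 12.6) = 37.8
The maximum is at a = 6, b = 9.

a = 6, b = 9, z = 39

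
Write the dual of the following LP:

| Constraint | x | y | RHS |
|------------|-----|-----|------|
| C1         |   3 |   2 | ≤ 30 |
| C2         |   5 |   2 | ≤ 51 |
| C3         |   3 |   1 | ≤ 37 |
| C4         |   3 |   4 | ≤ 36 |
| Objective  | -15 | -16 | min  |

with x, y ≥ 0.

Primal min cᵀx s.t. Ax ≤ b, x ≥ 0  →  Dual max −bᵀy s.t. Aᵀy ≥ −c, y ≥ 0.

Maximize: z = -30y1 - 51y2 - 37y3 - 36y4

Subject to:
  3y1 + 5y2 + 3y3 + 3y4 ≥ 15
  2y1 + 2y2 + y3 + 4y4 ≥ 16
  y1, y2, y3, y4 ≥ 0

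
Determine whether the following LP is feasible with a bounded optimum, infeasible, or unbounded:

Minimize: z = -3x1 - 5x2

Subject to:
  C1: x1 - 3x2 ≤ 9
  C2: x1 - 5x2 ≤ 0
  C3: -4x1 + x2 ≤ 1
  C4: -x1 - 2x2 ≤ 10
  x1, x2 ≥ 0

Unbounded (objective can decrease without bound)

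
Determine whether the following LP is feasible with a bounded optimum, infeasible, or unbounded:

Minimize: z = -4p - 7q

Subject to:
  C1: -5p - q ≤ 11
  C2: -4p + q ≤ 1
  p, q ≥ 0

Unbounded (objective can decrease without bound)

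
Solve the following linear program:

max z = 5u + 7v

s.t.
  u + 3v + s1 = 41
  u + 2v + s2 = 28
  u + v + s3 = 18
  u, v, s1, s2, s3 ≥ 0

Evaluate the objective at each vertex of the feasible region:
  z(0, 0) = 0
  z(18, 0) = 90
  z(8, 10) = 110  ←
  z(2, 13) = 101
  z(0, 13.67) = 95.67
The maximum is at u = 8, v = 10.

u = 8, v = 10, z = 110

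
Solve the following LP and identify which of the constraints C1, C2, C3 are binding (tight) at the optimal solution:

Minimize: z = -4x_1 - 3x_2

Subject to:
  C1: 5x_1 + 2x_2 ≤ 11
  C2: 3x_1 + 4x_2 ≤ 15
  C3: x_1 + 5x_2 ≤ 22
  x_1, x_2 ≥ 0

At x_1 = 1, x_2 = 3, compute slack b - a·x for each constraint:
  C1: 11 − 11 = 0  (binding)
  C2: 15 − 15 = 0  (binding)
  C3: 22 − 16 = 6  (slack)

Optimal: x_1 = 1, x_2 = 3
Binding: C1, C2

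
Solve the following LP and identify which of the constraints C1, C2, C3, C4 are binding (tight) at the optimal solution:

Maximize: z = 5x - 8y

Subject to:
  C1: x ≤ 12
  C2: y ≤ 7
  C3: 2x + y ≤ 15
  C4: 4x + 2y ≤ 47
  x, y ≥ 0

At x = 7.5, y = 0, compute slack b - a·x for each constraint:
  C1: 12 − 7.5 = 4.5  (slack)
  C2: 7 − 0 = 7  (slack)
  C3: 15 − 15 = 0  (binding)
  C4: 47 − 30 = 17  (slack)

Optimal: x = 7.5, y = 0
Binding: C3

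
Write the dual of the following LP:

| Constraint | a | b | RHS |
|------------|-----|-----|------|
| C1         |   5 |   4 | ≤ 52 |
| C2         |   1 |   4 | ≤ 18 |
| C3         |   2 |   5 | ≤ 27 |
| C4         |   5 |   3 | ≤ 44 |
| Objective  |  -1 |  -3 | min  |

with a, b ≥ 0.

Primal min cᵀx s.t. Ax ≤ b, x ≥ 0  →  Dual max −bᵀy s.t. Aᵀy ≥ −c, y ≥ 0.

Maximize: z = -52y1 - 18y2 - 27y3 - 44y4

Subject to:
  5y1 + y2 + 2y3 + 5y4 ≥ 1
  4y1 + 4y2 + 5y3 + 3y4 ≥ 3
  y1, y2, y3, y4 ≥ 0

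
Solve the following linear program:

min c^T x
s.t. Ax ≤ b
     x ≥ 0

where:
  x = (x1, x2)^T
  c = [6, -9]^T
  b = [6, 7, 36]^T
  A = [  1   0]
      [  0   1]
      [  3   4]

Evaluate the objective at each vertex of the feasible region:
  z(0, 0) = 0
  z(6, 0) = 36
  z(6, 4.5) = -4.5
  z(2.667, 7) = -47
  z(0, 7) = -63  ←
The minimum is at x1 = 0, x2 = 7.

x1 = 0, x2 = 7, z = -63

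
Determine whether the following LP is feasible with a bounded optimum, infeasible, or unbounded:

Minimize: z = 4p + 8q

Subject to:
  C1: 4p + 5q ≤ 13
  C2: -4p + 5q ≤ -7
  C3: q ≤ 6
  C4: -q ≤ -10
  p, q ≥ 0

Infeasible (no feasible solution exists)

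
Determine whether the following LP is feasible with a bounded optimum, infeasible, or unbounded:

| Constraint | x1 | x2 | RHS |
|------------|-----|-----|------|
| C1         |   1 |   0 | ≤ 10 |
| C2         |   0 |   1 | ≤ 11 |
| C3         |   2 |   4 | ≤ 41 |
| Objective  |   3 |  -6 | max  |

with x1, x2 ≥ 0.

Feasible with a bounded optimal solution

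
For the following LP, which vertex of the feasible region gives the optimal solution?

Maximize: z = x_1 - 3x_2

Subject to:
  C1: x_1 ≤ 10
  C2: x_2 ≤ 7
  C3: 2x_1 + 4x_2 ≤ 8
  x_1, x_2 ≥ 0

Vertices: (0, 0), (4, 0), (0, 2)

Evaluate the objective at each vertex of the feasible region:
  z(0, 0) = 0
  z(4, 0) = 4  ←
  z(0, 2) = -6
The maximum is at x_1 = 4, x_2 = 0.

(4, 0)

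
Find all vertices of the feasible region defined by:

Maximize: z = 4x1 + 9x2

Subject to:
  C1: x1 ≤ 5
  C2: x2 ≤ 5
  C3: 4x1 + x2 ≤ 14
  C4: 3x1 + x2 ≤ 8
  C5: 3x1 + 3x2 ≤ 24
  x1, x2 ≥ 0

(0, 0), (2.667, 0), (1, 5), (0, 5)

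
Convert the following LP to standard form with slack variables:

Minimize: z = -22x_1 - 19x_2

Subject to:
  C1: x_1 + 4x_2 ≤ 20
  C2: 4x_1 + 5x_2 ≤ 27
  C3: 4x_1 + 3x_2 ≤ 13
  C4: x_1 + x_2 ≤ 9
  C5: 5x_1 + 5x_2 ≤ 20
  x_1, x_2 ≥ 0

min z = -22x_1 - 19x_2

s.t.
  x_1 + 4x_2 + s1 = 20
  4x_1 + 5x_2 + s2 = 27
  4x_1 + 3x_2 + s3 = 13
  x_1 + x_2 + s4 = 9
  5x_1 + 5x_2 + s5 = 20
  x_1, x_2, s1, s2, s3, s4, s5 ≥ 0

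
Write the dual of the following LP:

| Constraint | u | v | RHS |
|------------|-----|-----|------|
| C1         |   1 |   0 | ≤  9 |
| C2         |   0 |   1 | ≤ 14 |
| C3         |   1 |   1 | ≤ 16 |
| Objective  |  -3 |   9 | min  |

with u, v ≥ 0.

Primal min cᵀx s.t. Ax ≤ b, x ≥ 0  →  Dual max −bᵀy s.t. Aᵀy ≥ −c, y ≥ 0.

Maximize: z = -9y1 - 14y2 - 16y3

Subject to:
  y1 + y3 ≥ 3
  y2 + y3 ≥ -9
  y1, y2, y3 ≥ 0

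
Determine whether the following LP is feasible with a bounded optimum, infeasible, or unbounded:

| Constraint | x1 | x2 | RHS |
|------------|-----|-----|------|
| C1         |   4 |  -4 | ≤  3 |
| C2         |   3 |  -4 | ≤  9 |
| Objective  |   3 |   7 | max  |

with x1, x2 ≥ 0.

Unbounded (objective can increase without bound)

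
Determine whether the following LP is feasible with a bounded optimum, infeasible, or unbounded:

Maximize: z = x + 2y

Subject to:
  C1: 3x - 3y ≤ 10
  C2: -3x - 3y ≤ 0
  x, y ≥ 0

Unbounded (objective can increase without bound)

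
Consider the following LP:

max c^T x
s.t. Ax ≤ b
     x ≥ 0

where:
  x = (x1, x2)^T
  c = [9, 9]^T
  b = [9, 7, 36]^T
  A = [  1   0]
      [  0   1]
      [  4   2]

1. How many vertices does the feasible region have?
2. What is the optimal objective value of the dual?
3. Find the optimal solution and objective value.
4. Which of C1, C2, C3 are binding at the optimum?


1. 4
2. 112.5
3. x1 = 5.5, x2 = 7, z = 112.5
4. C2, C3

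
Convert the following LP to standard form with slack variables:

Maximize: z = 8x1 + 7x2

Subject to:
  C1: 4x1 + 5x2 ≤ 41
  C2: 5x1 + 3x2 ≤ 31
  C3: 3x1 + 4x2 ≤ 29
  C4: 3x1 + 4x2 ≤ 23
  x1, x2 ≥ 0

max z = 8x1 + 7x2

s.t.
  4x1 + 5x2 + s1 = 41
  5x1 + 3x2 + s2 = 31
  3x1 + 4x2 + s3 = 29
  3x1 + 4x2 + s4 = 23
  x1, x2, s1, s2, s3, s4 ≥ 0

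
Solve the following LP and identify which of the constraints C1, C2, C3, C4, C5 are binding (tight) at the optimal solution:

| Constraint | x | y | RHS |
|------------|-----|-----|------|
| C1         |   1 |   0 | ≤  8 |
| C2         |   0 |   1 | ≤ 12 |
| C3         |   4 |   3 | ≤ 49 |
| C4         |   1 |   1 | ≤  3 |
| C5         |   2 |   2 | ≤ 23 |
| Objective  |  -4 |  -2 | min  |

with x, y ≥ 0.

At x = 3, y = 0, compute slack b - a·x for each constraint:
  C1: 8 − 3 = 5  (slack)
  C2: 12 − 0 = 12  (slack)
  C3: 49 − 12 = 37  (slack)
  C4: 3 − 3 = 0  (binding)
  C5: 23 − 6 = 17  (slack)

Optimal: x = 3, y = 0
Binding: C4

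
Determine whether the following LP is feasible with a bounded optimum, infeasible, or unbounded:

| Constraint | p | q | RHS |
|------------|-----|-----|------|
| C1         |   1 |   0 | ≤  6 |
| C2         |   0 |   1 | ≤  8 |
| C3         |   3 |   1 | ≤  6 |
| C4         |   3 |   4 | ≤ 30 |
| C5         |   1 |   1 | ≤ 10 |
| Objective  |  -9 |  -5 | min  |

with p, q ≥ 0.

Feasible with a bounded optimal solution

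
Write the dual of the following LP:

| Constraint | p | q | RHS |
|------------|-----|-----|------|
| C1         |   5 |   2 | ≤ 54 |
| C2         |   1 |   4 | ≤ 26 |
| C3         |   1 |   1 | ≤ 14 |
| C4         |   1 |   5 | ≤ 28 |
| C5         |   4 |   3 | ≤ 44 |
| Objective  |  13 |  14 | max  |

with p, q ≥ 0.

Primal max cᵀx s.t. Ax ≤ b, x ≥ 0  →  Dual min bᵀy s.t. Aᵀy ≥ c, y ≥ 0.

Minimize: z = 54y1 + 26y2 + 14y3 + 28y4 + 44y5

Subject to:
  5y1 + y2 + y3 + y4 + 4y5 ≥ 13
  2y1 + 4y2 + y3 + 5y4 + 3y5 ≥ 14
  y1, y2, y3, y4, y5 ≥ 0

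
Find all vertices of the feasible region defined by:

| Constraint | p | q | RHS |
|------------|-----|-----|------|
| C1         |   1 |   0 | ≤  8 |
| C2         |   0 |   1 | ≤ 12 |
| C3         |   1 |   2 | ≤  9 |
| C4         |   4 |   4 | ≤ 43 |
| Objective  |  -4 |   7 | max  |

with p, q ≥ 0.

(0, 0), (8, 0), (8, 0.5), (0, 4.5)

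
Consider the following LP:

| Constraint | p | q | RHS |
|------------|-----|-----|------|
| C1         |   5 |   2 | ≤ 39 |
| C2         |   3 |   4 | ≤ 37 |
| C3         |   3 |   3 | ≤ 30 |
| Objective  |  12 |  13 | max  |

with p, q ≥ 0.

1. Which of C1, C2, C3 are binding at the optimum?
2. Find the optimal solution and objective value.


1. C2, C3
2. p = 3, q = 7, z = 127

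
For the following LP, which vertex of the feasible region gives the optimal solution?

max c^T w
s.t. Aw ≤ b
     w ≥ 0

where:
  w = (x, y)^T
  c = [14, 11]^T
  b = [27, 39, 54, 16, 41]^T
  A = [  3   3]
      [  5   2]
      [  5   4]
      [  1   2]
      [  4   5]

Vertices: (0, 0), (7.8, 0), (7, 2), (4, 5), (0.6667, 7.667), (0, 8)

Evaluate the objective at each vertex of the feasible region:
  z(0, 0) = 0
  z(7.8, 0) = 109.2
  z(7, 2) = 120  ←
  z(4, 5) = 111
  z(0.6667, 7.667) = 93.67
  z(0, 8) = 88
The maximum is at x = 7, y = 2.

(7, 2)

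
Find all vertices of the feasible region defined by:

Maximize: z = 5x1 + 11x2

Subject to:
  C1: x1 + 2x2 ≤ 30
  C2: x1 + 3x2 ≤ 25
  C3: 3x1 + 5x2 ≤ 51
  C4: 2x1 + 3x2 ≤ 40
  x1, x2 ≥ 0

(0, 0), (17, 0), (7, 6), (0, 8.333)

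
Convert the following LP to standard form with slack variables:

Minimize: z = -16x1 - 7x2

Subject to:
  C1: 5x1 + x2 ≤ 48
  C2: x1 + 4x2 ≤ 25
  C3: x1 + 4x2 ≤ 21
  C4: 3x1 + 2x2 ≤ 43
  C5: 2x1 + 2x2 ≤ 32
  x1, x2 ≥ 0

min z = -16x1 - 7x2

s.t.
  5x1 + x2 + s1 = 48
  x1 + 4x2 + s2 = 25
  x1 + 4x2 + s3 = 21
  3x1 + 2x2 + s4 = 43
  2x1 + 2x2 + s5 = 32
  x1, x2, s1, s2, s3, s4, s5 ≥ 0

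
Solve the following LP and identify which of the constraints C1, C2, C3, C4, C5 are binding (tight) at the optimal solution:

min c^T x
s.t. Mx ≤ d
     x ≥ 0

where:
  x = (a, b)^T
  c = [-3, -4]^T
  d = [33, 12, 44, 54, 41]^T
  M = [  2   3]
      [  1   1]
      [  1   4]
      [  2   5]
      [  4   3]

At a = 3, b = 9, compute slack b - a·x for each constraint:
  C1: 33 − 33 = 0  (binding)
  C2: 12 − 12 = 0  (binding)
  C3: 44 − 39 = 5  (slack)
  C4: 54 − 51 = 3  (slack)
  C5: 41 − 39 = 2  (slack)

Optimal: a = 3, b = 9
Binding: C1, C2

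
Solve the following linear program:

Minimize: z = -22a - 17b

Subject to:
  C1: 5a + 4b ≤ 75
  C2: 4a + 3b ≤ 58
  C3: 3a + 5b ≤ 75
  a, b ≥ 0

Evaluate the objective at each vertex of the feasible region:
  z(0, 0) = 0
  z(14.5, 0) = -319
  z(7, 10) = -324  ←
  z(5.769, 11.54) = -323.1
  z(0, 15) = -255
The minimum is at a = 7, b = 10.

a = 7, b = 10, z = -324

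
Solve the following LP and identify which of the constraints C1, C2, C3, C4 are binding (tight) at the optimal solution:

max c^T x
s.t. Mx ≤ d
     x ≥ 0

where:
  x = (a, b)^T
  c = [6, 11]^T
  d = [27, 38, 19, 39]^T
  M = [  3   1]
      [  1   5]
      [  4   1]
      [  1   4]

At a = 3, b = 7, compute slack b - a·x for each constraint:
  C1: 27 − 16 = 11  (slack)
  C2: 38 − 38 = 0  (binding)
  C3: 19 − 19 = 0  (binding)
  C4: 39 − 31 = 8  (slack)

Optimal: a = 3, b = 7
Binding: C2, C3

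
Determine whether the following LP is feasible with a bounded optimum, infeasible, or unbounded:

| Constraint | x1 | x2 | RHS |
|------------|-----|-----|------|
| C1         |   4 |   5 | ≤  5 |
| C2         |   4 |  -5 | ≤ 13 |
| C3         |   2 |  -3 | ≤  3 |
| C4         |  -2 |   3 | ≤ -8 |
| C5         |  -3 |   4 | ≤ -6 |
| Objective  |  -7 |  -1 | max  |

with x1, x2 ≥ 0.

Infeasible (no feasible solution exists)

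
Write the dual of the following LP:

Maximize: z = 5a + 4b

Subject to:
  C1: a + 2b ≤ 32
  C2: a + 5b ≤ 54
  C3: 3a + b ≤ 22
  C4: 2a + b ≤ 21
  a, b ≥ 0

Primal max cᵀx s.t. Ax ≤ b, x ≥ 0  →  Dual min bᵀy s.t. Aᵀy ≥ c, y ≥ 0.

Minimize: z = 32y1 + 54y2 + 22y3 + 21y4

Subject to:
  y1 + y2 + 3y3 + 2y4 ≥ 5
  2y1 + 5y2 + y3 + y4 ≥ 4
  y1, y2, y3, y4 ≥ 0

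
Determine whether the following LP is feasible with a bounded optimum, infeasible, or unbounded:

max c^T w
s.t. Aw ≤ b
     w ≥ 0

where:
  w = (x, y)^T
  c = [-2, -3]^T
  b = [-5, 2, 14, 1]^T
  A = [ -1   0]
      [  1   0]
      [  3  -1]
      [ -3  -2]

Infeasible (no feasible solution exists)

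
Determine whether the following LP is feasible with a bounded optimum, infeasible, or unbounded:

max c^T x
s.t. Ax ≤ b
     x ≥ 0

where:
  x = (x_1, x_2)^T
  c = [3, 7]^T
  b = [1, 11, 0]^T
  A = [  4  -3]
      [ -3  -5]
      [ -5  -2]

Unbounded (objective can increase without bound)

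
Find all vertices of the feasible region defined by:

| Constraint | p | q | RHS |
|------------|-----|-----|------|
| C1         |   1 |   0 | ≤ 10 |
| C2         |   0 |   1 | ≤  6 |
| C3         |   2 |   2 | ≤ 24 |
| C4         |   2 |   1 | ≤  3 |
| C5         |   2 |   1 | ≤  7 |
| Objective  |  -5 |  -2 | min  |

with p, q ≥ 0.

(0, 0), (1.5, 0), (0, 3)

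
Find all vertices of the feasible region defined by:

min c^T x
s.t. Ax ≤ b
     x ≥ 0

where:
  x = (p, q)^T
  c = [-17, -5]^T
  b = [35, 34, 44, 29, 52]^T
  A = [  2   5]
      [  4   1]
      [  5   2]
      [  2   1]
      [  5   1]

(0, 0), (8.5, 0), (8, 2), (7.143, 4.143), (0, 7)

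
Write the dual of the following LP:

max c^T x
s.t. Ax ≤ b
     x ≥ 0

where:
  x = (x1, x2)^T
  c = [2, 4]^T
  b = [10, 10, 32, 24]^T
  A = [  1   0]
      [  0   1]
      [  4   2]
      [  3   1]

Primal max cᵀx s.t. Ax ≤ b, x ≥ 0  →  Dual min bᵀy s.t. Aᵀy ≥ c, y ≥ 0.

Minimize: z = 10y1 + 10y2 + 32y3 + 24y4

Subject to:
  y1 + 4y3 + 3y4 ≥ 2
  y2 + 2y3 + y4 ≥ 4
  y1, y2, y3, y4 ≥ 0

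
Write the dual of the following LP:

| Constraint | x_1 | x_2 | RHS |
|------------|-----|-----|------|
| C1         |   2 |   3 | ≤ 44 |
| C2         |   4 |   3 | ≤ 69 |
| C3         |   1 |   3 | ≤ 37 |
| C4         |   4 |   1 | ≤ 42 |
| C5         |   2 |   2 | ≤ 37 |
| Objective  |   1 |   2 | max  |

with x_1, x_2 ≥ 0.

Primal max cᵀx s.t. Ax ≤ b, x ≥ 0  →  Dual min bᵀy s.t. Aᵀy ≥ c, y ≥ 0.

Minimize: z = 44y1 + 69y2 + 37y3 + 42y4 + 37y5

Subject to:
  2y1 + 4y2 + y3 + 4y4 + 2y5 ≥ 1
  3y1 + 3y2 + 3y3 + y4 + 2y5 ≥ 2
  y1, y2, y3, y4, y5 ≥ 0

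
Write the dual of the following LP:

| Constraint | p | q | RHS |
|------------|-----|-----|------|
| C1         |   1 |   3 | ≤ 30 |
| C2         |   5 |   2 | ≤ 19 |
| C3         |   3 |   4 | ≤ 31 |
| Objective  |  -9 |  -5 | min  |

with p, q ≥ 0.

Primal min cᵀx s.t. Ax ≤ b, x ≥ 0  →  Dual max −bᵀy s.t. Aᵀy ≥ −c, y ≥ 0.

Maximize: z = -30y1 - 19y2 - 31y3

Subject to:
  y1 + 5y2 + 3y3 ≥ 9
  3y1 + 2y2 + 4y3 ≥ 5
  y1, y2, y3 ≥ 0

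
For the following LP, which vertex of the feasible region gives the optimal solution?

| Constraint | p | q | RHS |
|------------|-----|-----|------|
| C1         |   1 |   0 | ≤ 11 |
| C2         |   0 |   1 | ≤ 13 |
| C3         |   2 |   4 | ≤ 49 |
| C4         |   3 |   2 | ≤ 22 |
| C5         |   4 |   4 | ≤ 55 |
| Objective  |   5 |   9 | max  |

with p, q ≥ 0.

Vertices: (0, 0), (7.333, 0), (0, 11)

Evaluate the objective at each vertex of the feasible region:
  z(0, 0) = 0
  z(7.333, 0) = 36.67
  z(0, 11) = 99  ←
The maximum is at p = 0, q = 11.

(0, 11)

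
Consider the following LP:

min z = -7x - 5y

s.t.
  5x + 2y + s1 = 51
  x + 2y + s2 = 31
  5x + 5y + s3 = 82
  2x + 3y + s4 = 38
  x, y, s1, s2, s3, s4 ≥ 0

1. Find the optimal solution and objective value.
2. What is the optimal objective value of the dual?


1. x = 7, y = 8, z = -89
2. -89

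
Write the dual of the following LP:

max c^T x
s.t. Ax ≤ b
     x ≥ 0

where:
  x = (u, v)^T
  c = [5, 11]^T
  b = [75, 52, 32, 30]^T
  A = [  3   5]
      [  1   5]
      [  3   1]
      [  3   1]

Primal max cᵀx s.t. Ax ≤ b, x ≥ 0  →  Dual min bᵀy s.t. Aᵀy ≥ c, y ≥ 0.

Minimize: z = 75y1 + 52y2 + 32y3 + 30y4

Subject to:
  3y1 + y2 + 3y3 + 3y4 ≥ 5
  5y1 + 5y2 + y3 + y4 ≥ 11
  y1, y2, y3, y4 ≥ 0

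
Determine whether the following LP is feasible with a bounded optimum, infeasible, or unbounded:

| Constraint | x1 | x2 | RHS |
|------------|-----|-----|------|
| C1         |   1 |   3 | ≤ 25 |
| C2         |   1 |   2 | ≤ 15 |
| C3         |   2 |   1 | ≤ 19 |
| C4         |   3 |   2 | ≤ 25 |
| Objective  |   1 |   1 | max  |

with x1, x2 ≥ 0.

Feasible with a bounded optimal solution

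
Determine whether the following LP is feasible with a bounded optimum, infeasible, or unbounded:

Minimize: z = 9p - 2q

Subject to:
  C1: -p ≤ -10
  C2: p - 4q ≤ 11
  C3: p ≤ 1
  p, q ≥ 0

Infeasible (no feasible solution exists)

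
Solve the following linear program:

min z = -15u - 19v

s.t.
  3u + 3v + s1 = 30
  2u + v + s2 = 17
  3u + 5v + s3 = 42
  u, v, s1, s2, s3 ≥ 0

Evaluate the objective at each vertex of the feasible region:
  z(0, 0) = 0
  z(8.5, 0) = -127.5
  z(7, 3) = -162
  z(4, 6) = -174  ←
  z(0, 8.4) = -159.6
The minimum is at u = 4, v = 6.

u = 4, v = 6, z = -174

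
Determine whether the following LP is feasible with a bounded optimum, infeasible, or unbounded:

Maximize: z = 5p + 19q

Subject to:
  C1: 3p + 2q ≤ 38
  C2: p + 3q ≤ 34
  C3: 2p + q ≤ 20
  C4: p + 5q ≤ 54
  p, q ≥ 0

Feasible with a bounded optimal solution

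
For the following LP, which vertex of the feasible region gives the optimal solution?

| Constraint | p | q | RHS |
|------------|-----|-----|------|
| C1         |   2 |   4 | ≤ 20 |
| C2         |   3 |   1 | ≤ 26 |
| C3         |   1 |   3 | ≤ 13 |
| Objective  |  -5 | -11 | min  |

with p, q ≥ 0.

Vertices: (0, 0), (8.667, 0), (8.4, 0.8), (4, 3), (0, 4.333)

Evaluate the objective at each vertex of the feasible region:
  z(0, 0) = 0
  z(8.667, 0) = -43.33
  z(8.4, 0.8) = -50.8
  z(4, 3) = -53  ←
  z(0, 4.333) = -47.67
The minimum is at p = 4, q = 3.

(4, 3)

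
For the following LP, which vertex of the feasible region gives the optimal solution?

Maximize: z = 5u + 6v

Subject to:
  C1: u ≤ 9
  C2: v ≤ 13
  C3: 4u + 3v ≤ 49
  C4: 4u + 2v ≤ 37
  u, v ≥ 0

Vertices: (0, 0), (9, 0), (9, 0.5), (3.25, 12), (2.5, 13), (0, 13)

Evaluate the objective at each vertex of the feasible region:
  z(0, 0) = 0
  z(9, 0) = 45
  z(9, 0.5) = 48
  z(3.25, 12) = 88.25
  z(2.5, 13) = 90.5  ←
  z(0, 13) = 78
The maximum is at u = 2.5, v = 13.

(2.5, 13)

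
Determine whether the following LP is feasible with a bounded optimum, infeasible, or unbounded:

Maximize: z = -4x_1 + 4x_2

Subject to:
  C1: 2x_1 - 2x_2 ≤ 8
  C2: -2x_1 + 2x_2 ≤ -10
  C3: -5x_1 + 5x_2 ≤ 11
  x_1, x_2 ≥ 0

Infeasible (no feasible solution exists)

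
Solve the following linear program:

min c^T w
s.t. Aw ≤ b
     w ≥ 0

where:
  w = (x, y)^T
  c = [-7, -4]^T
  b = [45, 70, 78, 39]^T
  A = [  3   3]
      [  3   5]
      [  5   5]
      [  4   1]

Evaluate the objective at each vertex of the feasible region:
  z(0, 0) = 0
  z(9.75, 0) = -68.25
  z(8, 7) = -84  ←
  z(2.5, 12.5) = -67.5
  z(0, 14) = -56
The minimum is at x = 8, y = 7.

x = 8, y = 7, z = -84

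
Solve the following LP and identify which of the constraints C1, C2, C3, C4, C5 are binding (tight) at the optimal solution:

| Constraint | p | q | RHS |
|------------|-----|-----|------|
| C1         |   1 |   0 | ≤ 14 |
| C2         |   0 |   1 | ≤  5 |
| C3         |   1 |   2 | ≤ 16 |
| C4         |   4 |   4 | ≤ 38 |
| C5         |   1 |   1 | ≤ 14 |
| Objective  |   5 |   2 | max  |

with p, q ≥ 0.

At p = 9.5, q = 0, compute slack b - a·x for each constraint:
  C1: 14 − 9.5 = 4.5  (slack)
  C2: 5 − 0 = 5  (slack)
  C3: 16 − 9.5 = 6.5  (slack)
  C4: 38 − 38 = 0  (binding)
  C5: 14 − 9.5 = 4.5  (slack)

Optimal: p = 9.5, q = 0
Binding: C4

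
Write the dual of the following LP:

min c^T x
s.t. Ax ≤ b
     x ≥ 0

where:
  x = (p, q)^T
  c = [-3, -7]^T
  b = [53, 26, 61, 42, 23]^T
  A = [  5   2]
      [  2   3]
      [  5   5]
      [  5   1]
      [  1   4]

Primal min cᵀx s.t. Ax ≤ b, x ≥ 0  →  Dual max −bᵀy s.t. Aᵀy ≥ −c, y ≥ 0.

Maximize: z = -53y1 - 26y2 - 61y3 - 42y4 - 23y5

Subject to:
  5y1 + 2y2 + 5y3 + 5y4 + y5 ≥ 3
  2y1 + 3y2 + 5y3 + y4 + 4y5 ≥ 7
  y1, y2, y3, y4, y5 ≥ 0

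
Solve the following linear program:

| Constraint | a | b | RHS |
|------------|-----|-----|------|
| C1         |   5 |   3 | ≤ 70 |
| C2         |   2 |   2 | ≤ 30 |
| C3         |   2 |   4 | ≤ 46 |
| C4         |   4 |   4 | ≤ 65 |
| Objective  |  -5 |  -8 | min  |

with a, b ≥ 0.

Evaluate the objective at each vertex of the feasible region:
  z(0, 0) = 0
  z(14, 0) = -70
  z(12.5, 2.5) = -82.5
  z(7, 8) = -99  ←
  z(0, 11.5) = -92
The minimum is at a = 7, b = 8.

a = 7, b = 8, z = -99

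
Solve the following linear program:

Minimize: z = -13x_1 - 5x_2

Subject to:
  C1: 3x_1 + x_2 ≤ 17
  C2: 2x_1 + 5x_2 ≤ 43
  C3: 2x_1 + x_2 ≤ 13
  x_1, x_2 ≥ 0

Evaluate the objective at each vertex of the feasible region:
  z(0, 0) = 0
  z(5.667, 0) = -73.67
  z(4, 5) = -77  ←
  z(2.75, 7.5) = -73.25
  z(0, 8.6) = -43
The minimum is at x_1 = 4, x_2 = 5.

x_1 = 4, x_2 = 5, z = -77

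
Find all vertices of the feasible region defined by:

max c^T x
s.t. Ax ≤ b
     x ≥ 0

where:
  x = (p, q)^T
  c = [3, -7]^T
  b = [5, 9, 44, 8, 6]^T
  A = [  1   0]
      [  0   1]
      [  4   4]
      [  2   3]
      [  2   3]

(0, 0), (3, 0), (0, 2)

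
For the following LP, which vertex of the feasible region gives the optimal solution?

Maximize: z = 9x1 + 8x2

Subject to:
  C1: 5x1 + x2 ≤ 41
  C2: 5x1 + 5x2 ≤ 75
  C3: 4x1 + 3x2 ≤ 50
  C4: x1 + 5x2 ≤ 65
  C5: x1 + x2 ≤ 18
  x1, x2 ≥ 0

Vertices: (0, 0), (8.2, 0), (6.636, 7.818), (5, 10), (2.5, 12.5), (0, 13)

Evaluate the objective at each vertex of the feasible region:
  z(0, 0) = 0
  z(8.2, 0) = 73.8
  z(6.636, 7.818) = 122.3
  z(5, 10) = 125  ←
  z(2.5, 12.5) = 122.5
  z(0, 13) = 104
The maximum is at x1 = 5, x2 = 10.

(5, 10)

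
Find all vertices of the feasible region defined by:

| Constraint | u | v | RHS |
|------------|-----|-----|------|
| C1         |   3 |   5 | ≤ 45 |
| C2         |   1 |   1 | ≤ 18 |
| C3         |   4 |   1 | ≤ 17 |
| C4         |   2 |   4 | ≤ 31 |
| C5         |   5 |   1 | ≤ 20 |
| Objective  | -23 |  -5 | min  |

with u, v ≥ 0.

(0, 0), (4, 0), (3, 5), (2.643, 6.429), (0, 7.75)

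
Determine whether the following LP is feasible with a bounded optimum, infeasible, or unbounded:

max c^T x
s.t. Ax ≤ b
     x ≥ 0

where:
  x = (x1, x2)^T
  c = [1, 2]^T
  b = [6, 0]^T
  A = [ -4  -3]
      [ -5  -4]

Unbounded (objective can increase without bound)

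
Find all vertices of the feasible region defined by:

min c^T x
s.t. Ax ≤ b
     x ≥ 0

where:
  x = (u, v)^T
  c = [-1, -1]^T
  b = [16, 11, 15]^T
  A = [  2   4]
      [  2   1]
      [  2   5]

(0, 0), (5.5, 0), (5, 1), (0, 3)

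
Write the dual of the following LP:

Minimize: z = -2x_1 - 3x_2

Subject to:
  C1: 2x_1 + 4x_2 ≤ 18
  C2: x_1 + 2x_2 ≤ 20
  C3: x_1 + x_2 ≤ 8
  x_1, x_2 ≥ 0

Primal min cᵀx s.t. Ax ≤ b, x ≥ 0  →  Dual max −bᵀy s.t. Aᵀy ≥ −c, y ≥ 0.

Maximize: z = -18y1 - 20y2 - 8y3

Subject to:
  2y1 + y2 + y3 ≥ 2
  4y1 + 2y2 + y3 ≥ 3
  y1, y2, y3 ≥ 0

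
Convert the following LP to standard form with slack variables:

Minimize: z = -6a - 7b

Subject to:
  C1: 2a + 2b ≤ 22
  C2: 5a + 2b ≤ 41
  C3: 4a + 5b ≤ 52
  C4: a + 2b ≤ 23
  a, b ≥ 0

min z = -6a - 7b

s.t.
  2a + 2b + s1 = 22
  5a + 2b + s2 = 41
  4a + 5b + s3 = 52
  a + 2b + s4 = 23
  a, b, s1, s2, s3, s4 ≥ 0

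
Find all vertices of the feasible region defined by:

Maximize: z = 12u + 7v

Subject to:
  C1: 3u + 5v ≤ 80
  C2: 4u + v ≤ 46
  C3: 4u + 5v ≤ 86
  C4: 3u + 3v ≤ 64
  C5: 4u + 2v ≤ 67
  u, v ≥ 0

(0, 0), (11.5, 0), (9, 10), (6, 12.4), (0, 16)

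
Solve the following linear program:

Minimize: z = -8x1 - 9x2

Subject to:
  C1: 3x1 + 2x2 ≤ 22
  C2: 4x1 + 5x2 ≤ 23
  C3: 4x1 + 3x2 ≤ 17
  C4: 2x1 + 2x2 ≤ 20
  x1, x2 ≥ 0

Evaluate the objective at each vertex of the feasible region:
  z(0, 0) = 0
  z(4.25, 0) = -34
  z(2, 3) = -43  ←
  z(0, 4.6) = -41.4
The minimum is at x1 = 2, x2 = 3.

x1 = 2, x2 = 3, z = -43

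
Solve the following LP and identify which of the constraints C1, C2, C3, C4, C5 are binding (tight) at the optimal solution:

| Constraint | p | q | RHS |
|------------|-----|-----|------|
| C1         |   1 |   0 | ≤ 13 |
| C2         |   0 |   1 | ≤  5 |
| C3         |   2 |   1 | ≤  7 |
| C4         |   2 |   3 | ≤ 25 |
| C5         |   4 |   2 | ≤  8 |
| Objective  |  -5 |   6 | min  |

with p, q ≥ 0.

At p = 2, q = 0, compute slack b - a·x for each constraint:
  C1: 13 − 2 = 11  (slack)
  C2: 5 − 0 = 5  (slack)
  C3: 7 − 4 = 3  (slack)
  C4: 25 − 4 = 21  (slack)
  C5: 8 − 8 = 0  (binding)

Optimal: p = 2, q = 0
Binding: C5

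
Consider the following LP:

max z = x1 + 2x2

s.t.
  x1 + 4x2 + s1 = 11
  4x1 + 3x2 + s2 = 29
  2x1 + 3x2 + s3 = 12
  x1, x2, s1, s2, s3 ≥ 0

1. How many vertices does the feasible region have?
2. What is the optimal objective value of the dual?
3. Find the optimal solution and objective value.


1. 4
2. 7
3. x1 = 3, x2 = 2, z = 7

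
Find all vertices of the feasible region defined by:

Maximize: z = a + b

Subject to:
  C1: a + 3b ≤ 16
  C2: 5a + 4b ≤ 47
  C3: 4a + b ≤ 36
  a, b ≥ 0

(0, 0), (9, 0), (8.818, 0.7273), (7, 3), (0, 5.333)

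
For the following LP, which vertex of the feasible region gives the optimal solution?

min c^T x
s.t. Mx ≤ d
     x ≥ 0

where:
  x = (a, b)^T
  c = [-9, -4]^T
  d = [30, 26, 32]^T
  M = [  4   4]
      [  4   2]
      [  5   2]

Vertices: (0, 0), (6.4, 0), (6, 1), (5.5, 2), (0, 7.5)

Evaluate the objective at each vertex of the feasible region:
  z(0, 0) = 0
  z(6.4, 0) = -57.6
  z(6, 1) = -58  ←
  z(5.5, 2) = -57.5
  z(0, 7.5) = -30
The minimum is at a = 6, b = 1.

(6, 1)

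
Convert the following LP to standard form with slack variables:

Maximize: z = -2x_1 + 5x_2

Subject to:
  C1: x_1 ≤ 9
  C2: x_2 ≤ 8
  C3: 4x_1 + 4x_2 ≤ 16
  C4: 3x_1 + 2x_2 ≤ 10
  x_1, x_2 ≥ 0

max z = -2x_1 + 5x_2

s.t.
  x_1 + s1 = 9
  x_2 + s2 = 8
  4x_1 + 4x_2 + s3 = 16
  3x_1 + 2x_2 + s4 = 10
  x_1, x_2, s1, s2, s3, s4 ≥ 0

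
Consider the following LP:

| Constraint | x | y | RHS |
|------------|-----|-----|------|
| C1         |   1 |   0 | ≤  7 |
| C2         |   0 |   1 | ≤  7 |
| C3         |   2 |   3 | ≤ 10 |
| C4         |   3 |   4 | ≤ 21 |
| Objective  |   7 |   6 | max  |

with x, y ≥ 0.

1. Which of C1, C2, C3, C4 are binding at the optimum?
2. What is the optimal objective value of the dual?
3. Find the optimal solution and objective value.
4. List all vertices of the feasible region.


1. C3
2. 35
3. x = 5, y = 0, z = 35
4. (0, 0), (5, 0), (0, 3.333)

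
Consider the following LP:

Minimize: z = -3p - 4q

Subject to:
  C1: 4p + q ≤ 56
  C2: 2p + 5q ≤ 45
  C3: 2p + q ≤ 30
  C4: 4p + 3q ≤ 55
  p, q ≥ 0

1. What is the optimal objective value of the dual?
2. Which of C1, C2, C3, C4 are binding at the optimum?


1. -50
2. C2, C4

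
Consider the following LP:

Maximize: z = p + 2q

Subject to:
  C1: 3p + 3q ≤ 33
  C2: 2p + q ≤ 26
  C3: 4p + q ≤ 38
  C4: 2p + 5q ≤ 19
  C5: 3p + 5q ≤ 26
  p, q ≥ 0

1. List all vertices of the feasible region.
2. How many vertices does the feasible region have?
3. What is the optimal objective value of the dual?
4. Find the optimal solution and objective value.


1. (0, 0), (8.667, 0), (7, 1), (0, 3.8)
2. 4
3. 9
4. p = 7, q = 1, z = 9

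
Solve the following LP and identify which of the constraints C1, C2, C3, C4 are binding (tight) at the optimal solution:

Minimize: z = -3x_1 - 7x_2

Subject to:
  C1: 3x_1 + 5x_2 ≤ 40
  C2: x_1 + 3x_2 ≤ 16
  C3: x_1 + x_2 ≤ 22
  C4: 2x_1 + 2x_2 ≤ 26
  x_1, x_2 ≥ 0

At x_1 = 10, x_2 = 2, compute slack b - a·x for each constraint:
  C1: 40 − 40 = 0  (binding)
  C2: 16 − 16 = 0  (binding)
  C3: 22 − 12 = 10  (slack)
  C4: 26 − 24 = 2  (slack)

Optimal: x_1 = 10, x_2 = 2
Binding: C1, C2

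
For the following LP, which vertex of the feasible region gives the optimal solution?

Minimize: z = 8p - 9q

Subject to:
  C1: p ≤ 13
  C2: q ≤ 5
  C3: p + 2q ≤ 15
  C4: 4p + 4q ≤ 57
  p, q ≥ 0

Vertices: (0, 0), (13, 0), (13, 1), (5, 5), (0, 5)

Evaluate the objective at each vertex of the feasible region:
  z(0, 0) = 0
  z(13, 0) = 104
  z(13, 1) = 95
  z(5, 5) = -5
  z(0, 5) = -45  ←
The minimum is at p = 0, q = 5.

(0, 5)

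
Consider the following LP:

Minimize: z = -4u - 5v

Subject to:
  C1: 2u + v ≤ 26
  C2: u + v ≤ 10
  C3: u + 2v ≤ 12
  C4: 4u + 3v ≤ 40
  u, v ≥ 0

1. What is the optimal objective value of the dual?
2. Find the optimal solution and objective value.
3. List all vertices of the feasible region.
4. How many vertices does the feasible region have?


1. -42
2. u = 8, v = 2, z = -42
3. (0, 0), (10, 0), (8, 2), (0, 6)
4. 4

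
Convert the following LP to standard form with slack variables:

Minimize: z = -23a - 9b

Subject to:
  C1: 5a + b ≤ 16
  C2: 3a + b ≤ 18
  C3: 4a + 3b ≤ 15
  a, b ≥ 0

min z = -23a - 9b

s.t.
  5a + b + s1 = 16
  3a + b + s2 = 18
  4a + 3b + s3 = 15
  a, b, s1, s2, s3 ≥ 0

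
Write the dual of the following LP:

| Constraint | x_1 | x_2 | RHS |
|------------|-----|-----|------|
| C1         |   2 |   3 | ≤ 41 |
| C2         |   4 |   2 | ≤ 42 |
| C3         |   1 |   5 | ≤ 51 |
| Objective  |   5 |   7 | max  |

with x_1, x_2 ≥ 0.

Primal max cᵀx s.t. Ax ≤ b, x ≥ 0  →  Dual min bᵀy s.t. Aᵀy ≥ c, y ≥ 0.

Minimize: z = 41y1 + 42y2 + 51y3

Subject to:
  2y1 + 4y2 + y3 ≥ 5
  3y1 + 2y2 + 5y3 ≥ 7
  y1, y2, y3 ≥ 0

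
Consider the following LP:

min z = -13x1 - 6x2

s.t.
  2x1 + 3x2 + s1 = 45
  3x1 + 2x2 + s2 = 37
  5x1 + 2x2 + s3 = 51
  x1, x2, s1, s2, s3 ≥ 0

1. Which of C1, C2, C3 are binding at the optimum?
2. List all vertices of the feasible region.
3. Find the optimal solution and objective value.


1. C2, C3
2. (0, 0), (10.2, 0), (7, 8), (4.2, 12.2), (0, 15)
3. x1 = 7, x2 = 8, z = -139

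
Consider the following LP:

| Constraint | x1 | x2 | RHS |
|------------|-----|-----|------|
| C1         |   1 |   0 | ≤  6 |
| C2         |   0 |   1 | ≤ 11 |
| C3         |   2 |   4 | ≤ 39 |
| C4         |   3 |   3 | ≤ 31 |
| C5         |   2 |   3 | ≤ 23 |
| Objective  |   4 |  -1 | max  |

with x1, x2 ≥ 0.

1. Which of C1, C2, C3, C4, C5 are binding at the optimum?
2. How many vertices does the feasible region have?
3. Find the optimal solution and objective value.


1. C1
2. 4
3. x1 = 6, x2 = 0, z = 24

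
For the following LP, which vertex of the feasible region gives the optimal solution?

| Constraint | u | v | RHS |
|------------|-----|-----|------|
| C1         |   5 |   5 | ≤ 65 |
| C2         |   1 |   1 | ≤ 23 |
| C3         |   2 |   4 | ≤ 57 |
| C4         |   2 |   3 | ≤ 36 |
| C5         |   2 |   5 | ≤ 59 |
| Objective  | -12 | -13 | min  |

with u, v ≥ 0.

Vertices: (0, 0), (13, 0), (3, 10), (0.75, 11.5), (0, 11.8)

Evaluate the objective at each vertex of the feasible region:
  z(0, 0) = 0
  z(13, 0) = -156
  z(3, 10) = -166  ←
  z(0.75, 11.5) = -158.5
  z(0, 11.8) = -153.4
The minimum is at u = 3, v = 10.

(3, 10)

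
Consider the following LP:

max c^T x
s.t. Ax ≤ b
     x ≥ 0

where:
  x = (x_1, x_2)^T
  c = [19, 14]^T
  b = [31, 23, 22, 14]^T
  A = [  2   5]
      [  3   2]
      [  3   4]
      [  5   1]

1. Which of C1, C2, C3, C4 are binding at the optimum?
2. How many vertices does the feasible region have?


1. C3, C4
2. 4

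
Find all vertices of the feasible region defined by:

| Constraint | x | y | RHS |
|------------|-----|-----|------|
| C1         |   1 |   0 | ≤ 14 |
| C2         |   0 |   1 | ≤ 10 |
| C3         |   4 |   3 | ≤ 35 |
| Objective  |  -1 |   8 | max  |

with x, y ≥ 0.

(0, 0), (8.75, 0), (1.25, 10), (0, 10)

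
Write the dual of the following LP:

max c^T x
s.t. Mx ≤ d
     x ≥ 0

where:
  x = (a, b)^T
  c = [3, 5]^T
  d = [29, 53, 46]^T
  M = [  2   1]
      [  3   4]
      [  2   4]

Primal max cᵀx s.t. Ax ≤ b, x ≥ 0  →  Dual min bᵀy s.t. Aᵀy ≥ c, y ≥ 0.

Minimize: z = 29y1 + 53y2 + 46y3

Subject to:
  2y1 + 3y2 + 2y3 ≥ 3
  y1 + 4y2 + 4y3 ≥ 5
  y1, y2, y3 ≥ 0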